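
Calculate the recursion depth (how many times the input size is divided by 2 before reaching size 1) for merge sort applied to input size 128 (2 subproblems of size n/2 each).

For divide and conquer with division factor 2:

Problem sizes at each level:
Level 0: 128
Level 1: 64
Level 2: 32
Level 3: 16
Level 4: 8
Level 5: 4
Level 6: 2
Level 7: 1

The root is level 0 and the size-1 base case is level 7 (the tree spans levels 0 through 7, i.e. 8 levels counting the root), so the depth is the number of divisions: log_2(128) = 7

The recursion tree depth is log_2(128) = 7. At each level, the problem size is divided by 2, so it takes 7 divisions to reduce to a base case of size 1. The algorithm makes 2 recursive calls at each level.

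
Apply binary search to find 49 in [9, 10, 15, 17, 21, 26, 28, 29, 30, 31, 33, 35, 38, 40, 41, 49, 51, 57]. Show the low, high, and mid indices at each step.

Binary search for 49 in [9, 10, 15, 17, 21, 26, 28, 29, 30, 31, 33, 35, 38, 40, 41, 49, 51, 57]:

lo=0, hi=17, mid=8, arr[mid]=30 -> 30 < 49, search right half
lo=9, hi=17, mid=13, arr[mid]=40 -> 40 < 49, search right half
lo=14, hi=17, mid=15, arr[mid]=49 -> Found target at index 15!

Binary search finds 49 at index 15 after 3 comparisons. The search repeatedly halves the search space by comparing with the middle element.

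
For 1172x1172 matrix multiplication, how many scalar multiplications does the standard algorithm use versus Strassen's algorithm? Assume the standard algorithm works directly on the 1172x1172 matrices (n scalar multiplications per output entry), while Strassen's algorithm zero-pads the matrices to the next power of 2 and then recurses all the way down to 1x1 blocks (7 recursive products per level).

Matrix multiplication for 1172x1172 matrices:

Strassen's algorithm requires power-of-2 dimensions. Pad 1172x1172 to 2048x2048 (next power of 2).

Standard algorithm: 1172^3 = 1609840448 multiplications
Strassen's algorithm: 7^(log2(2048)) = 7^11 = 1977326743 multiplications
Difference: 1609840448 - 1977326743 = -367486295 (Strassen uses MORE here due to padding overhead — for small or just-over-power-of-2 n, padding can outweigh the per-level savings)

Standard: 1609840448 multiplications (1172^3). Strassen: 1977326743 multiplications (7^11, after padding to 2048x2048). Strassen reduces 8 recursive multiplications to 7 at each level.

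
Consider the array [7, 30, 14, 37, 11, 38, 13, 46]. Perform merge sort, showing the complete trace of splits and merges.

Merge sort trace:

Split: [7, 30, 14, 37, 11, 38, 13, 46] -> [7, 30, 14, 37] and [11, 38, 13, 46]
  Split: [7, 30, 14, 37] -> [7, 30] and [14, 37]
    Split: [7, 30] -> [7] and [30]
    Merge: [7] + [30] -> [7, 30]
    Split: [14, 37] -> [14] and [37]
    Merge: [14] + [37] -> [14, 37]
  Merge: [7, 30] + [14, 37] -> [7, 14, 30, 37]
  Split: [11, 38, 13, 46] -> [11, 38] and [13, 46]
    Split: [11, 38] -> [11] and [38]
    Merge: [11] + [38] -> [11, 38]
    Split: [13, 46] -> [13] and [46]
    Merge: [13] + [46] -> [13, 46]
  Merge: [11, 38] + [13, 46] -> [11, 13, 38, 46]
Merge: [7, 14, 30, 37] + [11, 13, 38, 46] -> [7, 11, 13, 14, 30, 37, 38, 46]

Final sorted array: [7, 11, 13, 14, 30, 37, 38, 46]

The merge sort proceeds by recursively splitting the array and merging sorted halves.
After all merges, the sorted array is [7, 11, 13, 14, 30, 37, 38, 46].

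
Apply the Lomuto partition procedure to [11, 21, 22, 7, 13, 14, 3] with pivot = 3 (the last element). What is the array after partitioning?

Lomuto partition with pivot = 3:

Initial array: [11, 21, 22, 7, 13, 14, 3]

arr[0]=11 > 3: no swap
arr[1]=21 > 3: no swap
arr[2]=22 > 3: no swap
arr[3]=7 > 3: no swap
arr[4]=13 > 3: no swap
arr[5]=14 > 3: no swap

Place pivot at position 0: [3, 21, 22, 7, 13, 14, 11]
Pivot position: 0

After partitioning with pivot 3, the array becomes [3, 21, 22, 7, 13, 14, 11]. The pivot is placed at index 0. All elements to the left of the pivot are <= 3, and all elements to the right are > 3.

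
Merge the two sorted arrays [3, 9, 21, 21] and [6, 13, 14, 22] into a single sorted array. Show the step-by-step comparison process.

Merging process:

Compare 3 vs 6: take 3 from left. Merged: [3]
Compare 9 vs 6: take 6 from right. Merged: [3, 6]
Compare 9 vs 13: take 9 from left. Merged: [3, 6, 9]
Compare 21 vs 13: take 13 from right. Merged: [3, 6, 9, 13]
Compare 21 vs 14: take 14 from right. Merged: [3, 6, 9, 13, 14]
Compare 21 vs 22: take 21 from left. Merged: [3, 6, 9, 13, 14, 21]
Compare 21 vs 22: take 21 from left. Merged: [3, 6, 9, 13, 14, 21, 21]
Append remaining from right: [22]. Merged: [3, 6, 9, 13, 14, 21, 21, 22]

Final merged array: [3, 6, 9, 13, 14, 21, 21, 22]
Total comparisons: 7

The merged array is [3, 6, 9, 13, 14, 21, 21, 22], requiring 7 comparisons. The merge step runs in O(n) time where n is the total number of elements.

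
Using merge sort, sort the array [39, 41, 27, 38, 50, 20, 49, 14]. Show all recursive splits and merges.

Merge sort trace:

Split: [39, 41, 27, 38, 50, 20, 49, 14] -> [39, 41, 27, 38] and [50, 20, 49, 14]
  Split: [39, 41, 27, 38] -> [39, 41] and [27, 38]
    Split: [39, 41] -> [39] and [41]
    Merge: [39] + [41] -> [39, 41]
    Split: [27, 38] -> [27] and [38]
    Merge: [27] + [38] -> [27, 38]
  Merge: [39, 41] + [27, 38] -> [27, 38, 39, 41]
  Split: [50, 20, 49, 14] -> [50, 20] and [49, 14]
    Split: [50, 20] -> [50] and [20]
    Merge: [50] + [20] -> [20, 50]
    Split: [49, 14] -> [49] and [14]
    Merge: [49] + [14] -> [14, 49]
  Merge: [20, 50] + [14, 49] -> [14, 20, 49, 50]
Merge: [27, 38, 39, 41] + [14, 20, 49, 50] -> [14, 20, 27, 38, 39, 41, 49, 50]

Final sorted array: [14, 20, 27, 38, 39, 41, 49, 50]

The merge sort proceeds by recursively splitting the array and merging sorted halves.
After all merges, the sorted array is [14, 20, 27, 38, 39, 41, 49, 50].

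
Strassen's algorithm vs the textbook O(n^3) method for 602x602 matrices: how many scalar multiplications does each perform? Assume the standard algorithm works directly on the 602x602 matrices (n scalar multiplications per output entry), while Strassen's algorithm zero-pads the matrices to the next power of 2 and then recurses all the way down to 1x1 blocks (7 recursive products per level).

Matrix multiplication for 602x602 matrices:

Strassen's algorithm requires power-of-2 dimensions. Pad 602x602 to 1024x1024 (next power of 2).

Standard algorithm: 602^3 = 218167208 multiplications
Strassen's algorithm: 7^(log2(1024)) = 7^10 = 282475249 multiplications
Difference: 218167208 - 282475249 = -64308041 (Strassen uses MORE here due to padding overhead — for small or just-over-power-of-2 n, padding can outweigh the per-level savings)

Standard: 218167208 multiplications (602^3). Strassen: 282475249 multiplications (7^10, after padding to 1024x1024). Strassen reduces 8 recursive multiplications to 7 at each level.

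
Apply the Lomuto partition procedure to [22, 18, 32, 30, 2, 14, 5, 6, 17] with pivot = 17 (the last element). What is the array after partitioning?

Lomuto partition with pivot = 17:

Initial array: [22, 18, 32, 30, 2, 14, 5, 6, 17]

arr[0]=22 > 17: no swap
arr[1]=18 > 17: no swap
arr[2]=32 > 17: no swap
arr[3]=30 > 17: no swap
arr[4]=2 <= 17: swap with position 0, array becomes [2, 18, 32, 30, 22, 14, 5, 6, 17]
arr[5]=14 <= 17: swap with position 1, array becomes [2, 14, 32, 30, 22, 18, 5, 6, 17]
arr[6]=5 <= 17: swap with position 2, array becomes [2, 14, 5, 30, 22, 18, 32, 6, 17]
arr[7]=6 <= 17: swap with position 3, array becomes [2, 14, 5, 6, 22, 18, 32, 30, 17]

Place pivot at position 4: [2, 14, 5, 6, 17, 18, 32, 30, 22]
Pivot position: 4

After partitioning with pivot 17, the array becomes [2, 14, 5, 6, 17, 18, 32, 30, 22]. The pivot is placed at index 4. All elements to the left of the pivot are <= 17, and all elements to the right are > 17.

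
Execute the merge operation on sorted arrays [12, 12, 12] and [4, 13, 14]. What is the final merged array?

Merging process:

Compare 12 vs 4: take 4 from right. Merged: [4]
Compare 12 vs 13: take 12 from left. Merged: [4, 12]
Compare 12 vs 13: take 12 from left. Merged: [4, 12, 12]
Compare 12 vs 13: take 12 from left. Merged: [4, 12, 12, 12]
Append remaining from right: [13, 14]. Merged: [4, 12, 12, 12, 13, 14]

Final merged array: [4, 12, 12, 12, 13, 14]
Total comparisons: 4

The merged array is [4, 12, 12, 12, 13, 14], requiring 4 comparisons. The merge step runs in O(n) time where n is the total number of elements.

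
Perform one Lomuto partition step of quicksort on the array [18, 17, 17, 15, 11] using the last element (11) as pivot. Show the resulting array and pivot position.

Lomuto partition with pivot = 11:

Initial array: [18, 17, 17, 15, 11]

arr[0]=18 > 11: no swap
arr[1]=17 > 11: no swap
arr[2]=17 > 11: no swap
arr[3]=15 > 11: no swap

Place pivot at position 0: [11, 17, 17, 15, 18]
Pivot position: 0

After partitioning with pivot 11, the array becomes [11, 17, 17, 15, 18]. The pivot is placed at index 0. All elements to the left of the pivot are <= 11, and all elements to the right are > 11.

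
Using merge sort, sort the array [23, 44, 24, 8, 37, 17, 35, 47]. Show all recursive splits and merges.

Merge sort trace:

Split: [23, 44, 24, 8, 37, 17, 35, 47] -> [23, 44, 24, 8] and [37, 17, 35, 47]
  Split: [23, 44, 24, 8] -> [23, 44] and [24, 8]
    Split: [23, 44] -> [23] and [44]
    Merge: [23] + [44] -> [23, 44]
    Split: [24, 8] -> [24] and [8]
    Merge: [24] + [8] -> [8, 24]
  Merge: [23, 44] + [8, 24] -> [8, 23, 24, 44]
  Split: [37, 17, 35, 47] -> [37, 17] and [35, 47]
    Split: [37, 17] -> [37] and [17]
    Merge: [37] + [17] -> [17, 37]
    Split: [35, 47] -> [35] and [47]
    Merge: [35] + [47] -> [35, 47]
  Merge: [17, 37] + [35, 47] -> [17, 35, 37, 47]
Merge: [8, 23, 24, 44] + [17, 35, 37, 47] -> [8, 17, 23, 24, 35, 37, 44, 47]

Final sorted array: [8, 17, 23, 24, 35, 37, 44, 47]

The merge sort proceeds by recursively splitting the array and merging sorted halves.
After all merges, the sorted array is [8, 17, 23, 24, 35, 37, 44, 47].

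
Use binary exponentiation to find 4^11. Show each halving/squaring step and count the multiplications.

Computing 4^11 by squaring (build up from 4^1; each line after the first costs one multiplication):

4^1 = 4
4^2 = (4^1)^2 = 4^2 = 16
4^4 = (4^2)^2 = 16^2 = 256
4^5 = 4 * 4^4 = 4 * 256 = 1024
4^10 = (4^5)^2 = 1024^2 = 1048576
4^11 = 4 * 4^10 = 4 * 1048576 = 4194304

Result: 4194304
Multiplications needed: 5 (5 lines after 4^1)

4^11 = 4194304. Using exponentiation by squaring, this requires 5 multiplications. The key idea: if the exponent is even, square the half-power; if odd, multiply by the base once.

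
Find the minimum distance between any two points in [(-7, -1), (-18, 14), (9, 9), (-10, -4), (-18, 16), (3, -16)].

Computing all pairwise distances among 6 points:

d((-7, -1), (-18, 14)) = 18.6011
d((-7, -1), (9, 9)) = 18.868
d((-7, -1), (-10, -4)) = 4.2426
d((-7, -1), (-18, 16)) = 20.2485
d((-7, -1), (3, -16)) = 18.0278
d((-18, 14), (9, 9)) = 27.4591
d((-18, 14), (-10, -4)) = 19.6977
d((-18, 14), (-18, 16)) = 2.0 <-- minimum
d((-18, 14), (3, -16)) = 36.6197
d((9, 9), (-10, -4)) = 23.0217
d((9, 9), (-18, 16)) = 27.8927
d((9, 9), (3, -16)) = 25.7099
d((-10, -4), (-18, 16)) = 21.5407
d((-10, -4), (3, -16)) = 17.6918
d((-18, 16), (3, -16)) = 38.2753

Closest pair: (-18, 14) and (-18, 16) with distance 2.0

The closest pair is (-18, 14) and (-18, 16) with Euclidean distance 2.0. For 6 points, brute-force pairwise comparison is shown above. For large n, the divide-and-conquer algorithm (sort by x, recurse on halves, check the dividing strip) achieves O(n log n).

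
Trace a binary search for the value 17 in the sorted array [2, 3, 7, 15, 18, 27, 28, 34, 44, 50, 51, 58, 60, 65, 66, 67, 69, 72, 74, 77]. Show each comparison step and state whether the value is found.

Binary search for 17 in [2, 3, 7, 15, 18, 27, 28, 34, 44, 50, 51, 58, 60, 65, 66, 67, 69, 72, 74, 77]:

lo=0, hi=19, mid=9, arr[mid]=50 -> 50 > 17, search left half
lo=0, hi=8, mid=4, arr[mid]=18 -> 18 > 17, search left half
lo=0, hi=3, mid=1, arr[mid]=3 -> 3 < 17, search right half
lo=2, hi=3, mid=2, arr[mid]=7 -> 7 < 17, search right half
lo=3, hi=3, mid=3, arr[mid]=15 -> 15 < 17, search right half
lo=4 > hi=3, target 17 not found

Binary search determines that 17 is not in the array after 5 comparisons. The search space was exhausted without finding the target.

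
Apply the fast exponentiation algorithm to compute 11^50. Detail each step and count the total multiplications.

Computing 11^50 by squaring (build up from 11^1; each line after the first costs one multiplication):

11^1 = 11
11^2 = (11^1)^2 = 11^2 = 121
11^3 = 11 * 11^2 = 11 * 121 = 1331
11^6 = (11^3)^2 = 1331^2 = 1771561
11^12 = (11^6)^2 = 1771561^2 = 3138428376721
11^24 = (11^12)^2 = 3138428376721^2 = 9849732675807611094711841
11^25 = 11 * 11^24 = 11 * 9849732675807611094711841 = 108347059433883722041830251
11^50 = (11^25)^2 = 108347059433883722041830251^2 = 11739085287969531650666649599035831993898213898723001

Result: 11739085287969531650666649599035831993898213898723001
Multiplications needed: 7 (7 lines after 11^1)

11^50 = 11739085287969531650666649599035831993898213898723001. Using exponentiation by squaring, this requires 7 multiplications. The key idea: if the exponent is even, square the half-power; if odd, multiply by the base once.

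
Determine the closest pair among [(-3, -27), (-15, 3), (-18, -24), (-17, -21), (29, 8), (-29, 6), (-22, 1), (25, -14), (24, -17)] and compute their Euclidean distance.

Computing all pairwise distances among 9 points:

d((-3, -27), (-15, 3)) = 32.311
d((-3, -27), (-18, -24)) = 15.2971
d((-3, -27), (-17, -21)) = 15.2315
d((-3, -27), (29, 8)) = 47.4236
d((-3, -27), (-29, 6)) = 42.0119
d((-3, -27), (-22, 1)) = 33.8378
d((-3, -27), (25, -14)) = 30.8707
d((-3, -27), (24, -17)) = 28.7924
d((-15, 3), (-18, -24)) = 27.1662
d((-15, 3), (-17, -21)) = 24.0832
d((-15, 3), (29, 8)) = 44.2832
d((-15, 3), (-29, 6)) = 14.3178
d((-15, 3), (-22, 1)) = 7.2801
d((-15, 3), (25, -14)) = 43.4626
d((-15, 3), (24, -17)) = 43.8292
d((-18, -24), (-17, -21)) = 3.1623 <-- minimum
d((-18, -24), (29, 8)) = 56.8595
d((-18, -24), (-29, 6)) = 31.9531
d((-18, -24), (-22, 1)) = 25.318
d((-18, -24), (25, -14)) = 44.1475
d((-18, -24), (24, -17)) = 42.5793
d((-17, -21), (29, 8)) = 54.3783
d((-17, -21), (-29, 6)) = 29.5466
d((-17, -21), (-22, 1)) = 22.561
d((-17, -21), (25, -14)) = 42.5793
d((-17, -21), (24, -17)) = 41.1947
d((29, 8), (-29, 6)) = 58.0345
d((29, 8), (-22, 1)) = 51.4782
d((29, 8), (25, -14)) = 22.3607
d((29, 8), (24, -17)) = 25.4951
d((-29, 6), (-22, 1)) = 8.6023
d((-29, 6), (25, -14)) = 57.5847
d((-29, 6), (24, -17)) = 57.7754
d((-22, 1), (25, -14)) = 49.3356
d((-22, 1), (24, -17)) = 49.3964
d((25, -14), (24, -17)) = 3.1623 <-- minimum

Minimum distance: 3.1623 (tie among 2 pairs: (-18, -24) and (-17, -21); (25, -14) and (24, -17))

The minimum Euclidean distance is 3.1623. There is a tie: 2 pairs achieve this minimum — (-18, -24) and (-17, -21); (25, -14) and (24, -17). Any of these is a valid closest pair. For 9 points, brute-force pairwise comparison is shown above. For large n, the divide-and-conquer algorithm (sort by x, recurse on halves, check the dividing strip) achieves O(n log n).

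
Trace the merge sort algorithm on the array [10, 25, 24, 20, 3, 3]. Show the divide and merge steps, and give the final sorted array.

Merge sort trace:

Split: [10, 25, 24, 20, 3, 3] -> [10, 25, 24] and [20, 3, 3]
  Split: [10, 25, 24] -> [10] and [25, 24]
    Split: [25, 24] -> [25] and [24]
    Merge: [25] + [24] -> [24, 25]
  Merge: [10] + [24, 25] -> [10, 24, 25]
  Split: [20, 3, 3] -> [20] and [3, 3]
    Split: [3, 3] -> [3] and [3]
    Merge: [3] + [3] -> [3, 3]
  Merge: [20] + [3, 3] -> [3, 3, 20]
Merge: [10, 24, 25] + [3, 3, 20] -> [3, 3, 10, 20, 24, 25]

Final sorted array: [3, 3, 10, 20, 24, 25]

The merge sort proceeds by recursively splitting the array and merging sorted halves.
After all merges, the sorted array is [3, 3, 10, 20, 24, 25].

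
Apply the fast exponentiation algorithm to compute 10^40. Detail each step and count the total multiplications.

Computing 10^40 by squaring (build up from 10^1; each line after the first costs one multiplication):

10^1 = 10
10^2 = (10^1)^2 = 10^2 = 100
10^4 = (10^2)^2 = 100^2 = 10000
10^5 = 10 * 10^4 = 10 * 10000 = 100000
10^10 = (10^5)^2 = 100000^2 = 10000000000
10^20 = (10^10)^2 = 10000000000^2 = 100000000000000000000
10^40 = (10^20)^2 = 100000000000000000000^2 = 10000000000000000000000000000000000000000

Result: 10000000000000000000000000000000000000000
Multiplications needed: 6 (6 lines after 10^1)

10^40 = 10000000000000000000000000000000000000000. Using exponentiation by squaring, this requires 6 multiplications. The key idea: if the exponent is even, square the half-power; if odd, multiply by the base once.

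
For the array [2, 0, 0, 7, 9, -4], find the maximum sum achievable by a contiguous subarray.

Using Kadane's algorithm on [2, 0, 0, 7, 9, -4]:

Scanning through the array:
Position 1 (value 0): max_ending_here = 2, max_so_far = 2
Position 2 (value 0): max_ending_here = 2, max_so_far = 2
Position 3 (value 7): max_ending_here = 9, max_so_far = 9
Position 4 (value 9): max_ending_here = 18, max_so_far = 18
Position 5 (value -4): max_ending_here = 14, max_so_far = 18

Maximum subarray: [2, 0, 0, 7, 9]
Maximum sum: 18

The maximum subarray is [2, 0, 0, 7, 9] with sum 18. This subarray runs from index 0 to index 4.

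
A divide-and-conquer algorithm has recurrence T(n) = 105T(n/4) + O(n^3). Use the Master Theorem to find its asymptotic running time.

Master Theorem for T(n) = 105T(n/4) + O(n^3):

a = 105, b = 4, c = 3
log_b(a) = log_4(105) = 3.3571

Case 1: c = 3 < log_4(105) = 3.3571
T(n) = O(n^(log_4 105))

For T(n) = 105T(n/4) + O(n^3): log_4(105) = 3.3571. This is Case 1 of the Master Theorem (c < log_b(a), work dominated by leaves), giving O(n^(log_4 105)).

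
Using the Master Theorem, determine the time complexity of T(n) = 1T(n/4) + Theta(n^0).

Master Theorem for T(n) = 1T(n/4) + O(n^0):

a = 1, b = 4, c = 0
log_b(a) = log_4(1) = 0.0000

Case 2: c = 0 = log_4(1) = 0.0000
T(n) = O(n^0 log n) = O(log n)

For T(n) = 1T(n/4) + O(n^0): log_4(1) = 0.0000. This is Case 2 of the Master Theorem (c = log_b(a), equal work at all levels), giving O(log n).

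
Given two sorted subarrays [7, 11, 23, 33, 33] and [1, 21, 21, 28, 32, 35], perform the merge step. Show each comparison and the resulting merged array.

Merging process:

Compare 7 vs 1: take 1 from right. Merged: [1]
Compare 7 vs 21: take 7 from left. Merged: [1, 7]
Compare 11 vs 21: take 11 from left. Merged: [1, 7, 11]
Compare 23 vs 21: take 21 from right. Merged: [1, 7, 11, 21]
Compare 23 vs 21: take 21 from right. Merged: [1, 7, 11, 21, 21]
Compare 23 vs 28: take 23 from left. Merged: [1, 7, 11, 21, 21, 23]
Compare 33 vs 28: take 28 from right. Merged: [1, 7, 11, 21, 21, 23, 28]
Compare 33 vs 32: take 32 from right. Merged: [1, 7, 11, 21, 21, 23, 28, 32]
Compare 33 vs 35: take 33 from left. Merged: [1, 7, 11, 21, 21, 23, 28, 32, 33]
Compare 33 vs 35: take 33 from left. Merged: [1, 7, 11, 21, 21, 23, 28, 32, 33, 33]
Append remaining from right: [35]. Merged: [1, 7, 11, 21, 21, 23, 28, 32, 33, 33, 35]

Final merged array: [1, 7, 11, 21, 21, 23, 28, 32, 33, 33, 35]
Total comparisons: 10

The merged array is [1, 7, 11, 21, 21, 23, 28, 32, 33, 33, 35], requiring 10 comparisons. The merge step runs in O(n) time where n is the total number of elements.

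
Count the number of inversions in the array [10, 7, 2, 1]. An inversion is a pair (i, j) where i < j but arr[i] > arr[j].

Finding inversions in [10, 7, 2, 1]:

(0, 1): arr[0]=10 > arr[1]=7
(0, 2): arr[0]=10 > arr[2]=2
(0, 3): arr[0]=10 > arr[3]=1
(1, 2): arr[1]=7 > arr[2]=2
(1, 3): arr[1]=7 > arr[3]=1
(2, 3): arr[2]=2 > arr[3]=1

Total inversions: 6

The array has 6 inversion(s): (0,1), (0,2), (0,3), (1,2), (1,3), (2,3). Each pair (i,j) satisfies i < j and arr[i] > arr[j].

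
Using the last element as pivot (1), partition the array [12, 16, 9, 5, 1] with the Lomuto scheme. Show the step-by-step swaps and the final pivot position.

Lomuto partition with pivot = 1:

Initial array: [12, 16, 9, 5, 1]

arr[0]=12 > 1: no swap
arr[1]=16 > 1: no swap
arr[2]=9 > 1: no swap
arr[3]=5 > 1: no swap

Place pivot at position 0: [1, 16, 9, 5, 12]
Pivot position: 0

After partitioning with pivot 1, the array becomes [1, 16, 9, 5, 12]. The pivot is placed at index 0. All elements to the left of the pivot are <= 1, and all elements to the right are > 1.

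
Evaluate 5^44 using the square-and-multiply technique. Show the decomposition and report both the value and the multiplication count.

Computing 5^44 by squaring (build up from 5^1; each line after the first costs one multiplication):

5^1 = 5
5^2 = (5^1)^2 = 5^2 = 25
5^4 = (5^2)^2 = 25^2 = 625
5^5 = 5 * 5^4 = 5 * 625 = 3125
5^10 = (5^5)^2 = 3125^2 = 9765625
5^11 = 5 * 5^10 = 5 * 9765625 = 48828125
5^22 = (5^11)^2 = 48828125^2 = 2384185791015625
5^44 = (5^22)^2 = 2384185791015625^2 = 5684341886080801486968994140625

Result: 5684341886080801486968994140625
Multiplications needed: 7 (7 lines after 5^1)

5^44 = 5684341886080801486968994140625. Using exponentiation by squaring, this requires 7 multiplications. The key idea: if the exponent is even, square the half-power; if odd, multiply by the base once.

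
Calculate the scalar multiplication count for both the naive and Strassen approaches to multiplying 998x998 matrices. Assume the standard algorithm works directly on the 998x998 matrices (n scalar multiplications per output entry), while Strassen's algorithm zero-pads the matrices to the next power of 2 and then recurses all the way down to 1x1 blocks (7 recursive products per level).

Matrix multiplication for 998x998 matrices:

Strassen's algorithm requires power-of-2 dimensions. Pad 998x998 to 1024x1024 (next power of 2).

Standard algorithm: 998^3 = 994011992 multiplications
Strassen's algorithm: 7^(log2(1024)) = 7^10 = 282475249 multiplications
Savings: 994011992 - 282475249 = 711536743 multiplications

Standard: 994011992 multiplications (998^3). Strassen: 282475249 multiplications (7^10, after padding to 1024x1024). Strassen reduces 8 recursive multiplications to 7 at each level.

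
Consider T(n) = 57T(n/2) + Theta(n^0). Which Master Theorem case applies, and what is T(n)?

Master Theorem for T(n) = 57T(n/2) + O(n^0):

a = 57, b = 2, c = 0
log_b(a) = log_2(57) = 5.8329

Case 1: c = 0 < log_2(57) = 5.8329
T(n) = O(n^(log_2 57))

For T(n) = 57T(n/2) + O(n^0): log_2(57) = 5.8329. This is Case 1 of the Master Theorem (c < log_b(a), work dominated by leaves), giving O(n^(log_2 57)).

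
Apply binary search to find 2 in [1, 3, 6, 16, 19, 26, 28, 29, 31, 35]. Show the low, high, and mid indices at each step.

Binary search for 2 in [1, 3, 6, 16, 19, 26, 28, 29, 31, 35]:

lo=0, hi=9, mid=4, arr[mid]=19 -> 19 > 2, search left half
lo=0, hi=3, mid=1, arr[mid]=3 -> 3 > 2, search left half
lo=0, hi=0, mid=0, arr[mid]=1 -> 1 < 2, search right half
lo=1 > hi=0, target 2 not found

Binary search determines that 2 is not in the array after 3 comparisons. The search space was exhausted without finding the target.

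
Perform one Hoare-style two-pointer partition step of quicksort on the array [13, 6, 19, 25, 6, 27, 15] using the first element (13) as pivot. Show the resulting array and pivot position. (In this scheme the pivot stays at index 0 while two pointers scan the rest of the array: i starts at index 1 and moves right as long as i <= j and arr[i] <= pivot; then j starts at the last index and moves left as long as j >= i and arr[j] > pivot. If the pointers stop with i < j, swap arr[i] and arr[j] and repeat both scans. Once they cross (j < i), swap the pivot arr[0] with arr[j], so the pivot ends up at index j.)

Hoare-style two-pointer partition with pivot = 13:

Initial array: [13, 6, 19, 25, 6, 27, 15]

Pointers start at i = 1, j = 6.
i stops at index 2 (arr[2]=19 > 13), j stops at index 4 (arr[4]=6 <= 13): swap arr[2] and arr[4], array becomes [13, 6, 6, 25, 19, 27, 15]
i ends at 3, j ends at 2: the pointers have crossed (j < i), so scanning stops.

Swap pivot arr[0] with arr[2] to place pivot at position 2: [6, 6, 13, 25, 19, 27, 15]
Pivot position: 2

After partitioning with pivot 13, the array becomes [6, 6, 13, 25, 19, 27, 15]. The pivot is placed at index 2. All elements to the left of the pivot are <= 13, and all elements to the right are > 13.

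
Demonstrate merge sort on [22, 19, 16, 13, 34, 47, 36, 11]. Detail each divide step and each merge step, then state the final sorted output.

Merge sort trace:

Split: [22, 19, 16, 13, 34, 47, 36, 11] -> [22, 19, 16, 13] and [34, 47, 36, 11]
  Split: [22, 19, 16, 13] -> [22, 19] and [16, 13]
    Split: [22, 19] -> [22] and [19]
    Merge: [22] + [19] -> [19, 22]
    Split: [16, 13] -> [16] and [13]
    Merge: [16] + [13] -> [13, 16]
  Merge: [19, 22] + [13, 16] -> [13, 16, 19, 22]
  Split: [34, 47, 36, 11] -> [34, 47] and [36, 11]
    Split: [34, 47] -> [34] and [47]
    Merge: [34] + [47] -> [34, 47]
    Split: [36, 11] -> [36] and [11]
    Merge: [36] + [11] -> [11, 36]
  Merge: [34, 47] + [11, 36] -> [11, 34, 36, 47]
Merge: [13, 16, 19, 22] + [11, 34, 36, 47] -> [11, 13, 16, 19, 22, 34, 36, 47]

Final sorted array: [11, 13, 16, 19, 22, 34, 36, 47]

The merge sort proceeds by recursively splitting the array and merging sorted halves.
After all merges, the sorted array is [11, 13, 16, 19, 22, 34, 36, 47].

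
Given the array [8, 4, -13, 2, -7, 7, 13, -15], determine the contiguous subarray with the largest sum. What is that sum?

Using Kadane's algorithm on [8, 4, -13, 2, -7, 7, 13, -15]:

Scanning through the array:
Position 1 (value 4): max_ending_here = 12, max_so_far = 12
Position 2 (value -13): max_ending_here = -1, max_so_far = 12
Position 3 (value 2): max_ending_here = 2, max_so_far = 12
Position 4 (value -7): max_ending_here = -5, max_so_far = 12
Position 5 (value 7): max_ending_here = 7, max_so_far = 12
Position 6 (value 13): max_ending_here = 20, max_so_far = 20
Position 7 (value -15): max_ending_here = 5, max_so_far = 20

Maximum subarray: [7, 13]
Maximum sum: 20

The maximum subarray is [7, 13] with sum 20. This subarray runs from index 5 to index 6.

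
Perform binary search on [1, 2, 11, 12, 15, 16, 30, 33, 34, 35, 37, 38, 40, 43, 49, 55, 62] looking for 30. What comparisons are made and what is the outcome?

Binary search for 30 in [1, 2, 11, 12, 15, 16, 30, 33, 34, 35, 37, 38, 40, 43, 49, 55, 62]:

lo=0, hi=16, mid=8, arr[mid]=34 -> 34 > 30, search left half
lo=0, hi=7, mid=3, arr[mid]=12 -> 12 < 30, search right half
lo=4, hi=7, mid=5, arr[mid]=16 -> 16 < 30, search right half
lo=6, hi=7, mid=6, arr[mid]=30 -> Found target at index 6!

Binary search finds 30 at index 6 after 4 comparisons. The search repeatedly halves the search space by comparing with the middle element.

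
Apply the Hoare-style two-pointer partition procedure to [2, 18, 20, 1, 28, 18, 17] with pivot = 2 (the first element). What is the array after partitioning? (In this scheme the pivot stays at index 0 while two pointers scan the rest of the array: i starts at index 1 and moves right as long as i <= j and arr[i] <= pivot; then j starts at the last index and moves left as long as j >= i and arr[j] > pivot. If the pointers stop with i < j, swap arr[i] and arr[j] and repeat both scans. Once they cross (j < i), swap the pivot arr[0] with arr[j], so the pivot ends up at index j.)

Hoare-style two-pointer partition with pivot = 2:

Initial array: [2, 18, 20, 1, 28, 18, 17]

Pointers start at i = 1, j = 6.
i stops at index 1 (arr[1]=18 > 2), j stops at index 3 (arr[3]=1 <= 2): swap arr[1] and arr[3], array becomes [2, 1, 20, 18, 28, 18, 17]
i ends at 2, j ends at 1: the pointers have crossed (j < i), so scanning stops.

Swap pivot arr[0] with arr[1] to place pivot at position 1: [1, 2, 20, 18, 28, 18, 17]
Pivot position: 1

After partitioning with pivot 2, the array becomes [1, 2, 20, 18, 28, 18, 17]. The pivot is placed at index 1. All elements to the left of the pivot are <= 2, and all elements to the right are > 2.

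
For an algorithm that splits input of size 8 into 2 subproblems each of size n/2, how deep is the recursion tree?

For divide and conquer with division factor 2:

Problem sizes at each level:
Level 0: 8
Level 1: 4
Level 2: 2
Level 3: 1

The root is level 0 and the size-1 base case is level 3 (the tree spans levels 0 through 3, i.e. 4 levels counting the root), so the depth is the number of divisions: log_2(8) = 3

The recursion tree depth is log_2(8) = 3. At each level, the problem size is divided by 2, so it takes 3 divisions to reduce to a base case of size 1. The algorithm makes 2 recursive calls at each level.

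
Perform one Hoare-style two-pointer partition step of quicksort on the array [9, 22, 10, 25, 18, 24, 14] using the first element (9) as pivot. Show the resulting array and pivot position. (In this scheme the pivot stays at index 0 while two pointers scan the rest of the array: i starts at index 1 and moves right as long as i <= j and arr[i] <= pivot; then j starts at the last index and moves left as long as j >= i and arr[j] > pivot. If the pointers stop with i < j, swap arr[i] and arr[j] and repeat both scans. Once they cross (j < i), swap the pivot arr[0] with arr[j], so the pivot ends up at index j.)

Hoare-style two-pointer partition with pivot = 9:

Initial array: [9, 22, 10, 25, 18, 24, 14]

Pointers start at i = 1, j = 6.
i ends at 1, j ends at 0: the pointers have crossed (j < i), so scanning stops.

j = 0, so swapping arr[0] with arr[j] leaves the pivot at position 0: [9, 22, 10, 25, 18, 24, 14]
Pivot position: 0

After partitioning with pivot 9, the array becomes [9, 22, 10, 25, 18, 24, 14]. The pivot is placed at index 0. All elements to the left of the pivot are <= 9, and all elements to the right are > 9.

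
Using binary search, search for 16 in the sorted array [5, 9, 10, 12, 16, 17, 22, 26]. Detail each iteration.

Binary search for 16 in [5, 9, 10, 12, 16, 17, 22, 26]:

lo=0, hi=7, mid=3, arr[mid]=12 -> 12 < 16, search right half
lo=4, hi=7, mid=5, arr[mid]=17 -> 17 > 16, search left half
lo=4, hi=4, mid=4, arr[mid]=16 -> Found target at index 4!

Binary search finds 16 at index 4 after 3 comparisons. The search repeatedly halves the search space by comparing with the middle element.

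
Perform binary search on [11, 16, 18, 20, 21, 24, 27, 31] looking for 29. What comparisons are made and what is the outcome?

Binary search for 29 in [11, 16, 18, 20, 21, 24, 27, 31]:

lo=0, hi=7, mid=3, arr[mid]=20 -> 20 < 29, search right half
lo=4, hi=7, mid=5, arr[mid]=24 -> 24 < 29, search right half
lo=6, hi=7, mid=6, arr[mid]=27 -> 27 < 29, search right half
lo=7, hi=7, mid=7, arr[mid]=31 -> 31 > 29, search left half
lo=7 > hi=6, target 29 not found

Binary search determines that 29 is not in the array after 4 comparisons. The search space was exhausted without finding the target.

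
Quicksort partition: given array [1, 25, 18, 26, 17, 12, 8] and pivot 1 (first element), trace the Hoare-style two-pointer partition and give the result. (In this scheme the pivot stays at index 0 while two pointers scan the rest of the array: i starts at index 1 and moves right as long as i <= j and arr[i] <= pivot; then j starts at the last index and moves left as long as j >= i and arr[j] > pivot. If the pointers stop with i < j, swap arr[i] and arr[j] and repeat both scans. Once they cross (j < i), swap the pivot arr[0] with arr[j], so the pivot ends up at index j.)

Hoare-style two-pointer partition with pivot = 1:

Initial array: [1, 25, 18, 26, 17, 12, 8]

Pointers start at i = 1, j = 6.
i ends at 1, j ends at 0: the pointers have crossed (j < i), so scanning stops.

j = 0, so swapping arr[0] with arr[j] leaves the pivot at position 0: [1, 25, 18, 26, 17, 12, 8]
Pivot position: 0

After partitioning with pivot 1, the array becomes [1, 25, 18, 26, 17, 12, 8]. The pivot is placed at index 0. All elements to the left of the pivot are <= 1, and all elements to the right are > 1.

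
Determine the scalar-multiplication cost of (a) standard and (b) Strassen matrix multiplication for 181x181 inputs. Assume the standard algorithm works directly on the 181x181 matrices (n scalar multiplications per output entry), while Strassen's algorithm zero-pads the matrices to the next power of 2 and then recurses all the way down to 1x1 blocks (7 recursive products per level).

Matrix multiplication for 181x181 matrices:

Strassen's algorithm requires power-of-2 dimensions. Pad 181x181 to 256x256 (next power of 2).

Standard algorithm: 181^3 = 5929741 multiplications
Strassen's algorithm: 7^(log2(256)) = 7^8 = 5764801 multiplications
Savings: 5929741 - 5764801 = 164940 multiplications

Standard: 5929741 multiplications (181^3). Strassen: 5764801 multiplications (7^8, after padding to 256x256). Strassen reduces 8 recursive multiplications to 7 at each level.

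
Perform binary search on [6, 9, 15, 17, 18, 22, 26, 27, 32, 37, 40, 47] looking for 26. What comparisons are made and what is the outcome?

Binary search for 26 in [6, 9, 15, 17, 18, 22, 26, 27, 32, 37, 40, 47]:

lo=0, hi=11, mid=5, arr[mid]=22 -> 22 < 26, search right half
lo=6, hi=11, mid=8, arr[mid]=32 -> 32 > 26, search left half
lo=6, hi=7, mid=6, arr[mid]=26 -> Found target at index 6!

Binary search finds 26 at index 6 after 3 comparisons. The search repeatedly halves the search space by comparing with the middle element.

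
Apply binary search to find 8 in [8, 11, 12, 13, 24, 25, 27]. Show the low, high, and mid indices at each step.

Binary search for 8 in [8, 11, 12, 13, 24, 25, 27]:

lo=0, hi=6, mid=3, arr[mid]=13 -> 13 > 8, search left half
lo=0, hi=2, mid=1, arr[mid]=11 -> 11 > 8, search left half
lo=0, hi=0, mid=0, arr[mid]=8 -> Found target at index 0!

Binary search finds 8 at index 0 after 3 comparisons. The search repeatedly halves the search space by comparing with the middle element.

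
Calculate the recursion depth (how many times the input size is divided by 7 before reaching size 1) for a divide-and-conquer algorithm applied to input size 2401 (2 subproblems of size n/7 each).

For divide and conquer with division factor 7:

Problem sizes at each level:
Level 0: 2401
Level 1: 343
Level 2: 49
Level 3: 7
Level 4: 1

The root is level 0 and the size-1 base case is level 4 (the tree spans levels 0 through 4, i.e. 5 levels counting the root), so the depth is the number of divisions: log_7(2401) = 4

The recursion tree depth is log_7(2401) = 4. At each level, the problem size is divided by 7, so it takes 4 divisions to reduce to a base case of size 1. The algorithm makes 2 recursive calls at each level.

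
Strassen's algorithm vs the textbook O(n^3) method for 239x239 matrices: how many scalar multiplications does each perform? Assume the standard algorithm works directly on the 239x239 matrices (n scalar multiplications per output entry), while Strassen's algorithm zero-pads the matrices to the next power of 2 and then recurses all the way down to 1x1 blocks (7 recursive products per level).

Matrix multiplication for 239x239 matrices:

Strassen's algorithm requires power-of-2 dimensions. Pad 239x239 to 256x256 (next power of 2).

Standard algorithm: 239^3 = 13651919 multiplications
Strassen's algorithm: 7^(log2(256)) = 7^8 = 5764801 multiplications
Savings: 13651919 - 5764801 = 7887118 multiplications

Standard: 13651919 multiplications (239^3). Strassen: 5764801 multiplications (7^8, after padding to 256x256). Strassen reduces 8 recursive multiplications to 7 at each level.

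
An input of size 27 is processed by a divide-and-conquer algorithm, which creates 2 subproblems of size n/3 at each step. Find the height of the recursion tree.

For divide and conquer with division factor 3:

Problem sizes at each level:
Level 0: 27
Level 1: 9
Level 2: 3
Level 3: 1

The root is level 0 and the size-1 base case is level 3 (the tree spans levels 0 through 3, i.e. 4 levels counting the root), so the depth is the number of divisions: log_3(27) = 3

The recursion tree depth is log_3(27) = 3. At each level, the problem size is divided by 3, so it takes 3 divisions to reduce to a base case of size 1. The algorithm makes 2 recursive calls at each level.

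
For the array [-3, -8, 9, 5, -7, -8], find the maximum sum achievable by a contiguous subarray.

Using Kadane's algorithm on [-3, -8, 9, 5, -7, -8]:

Scanning through the array:
Position 1 (value -8): max_ending_here = -8, max_so_far = -3
Position 2 (value 9): max_ending_here = 9, max_so_far = 9
Position 3 (value 5): max_ending_here = 14, max_so_far = 14
Position 4 (value -7): max_ending_here = 7, max_so_far = 14
Position 5 (value -8): max_ending_here = -1, max_so_far = 14

Maximum subarray: [9, 5]
Maximum sum: 14

The maximum subarray is [9, 5] with sum 14. This subarray runs from index 2 to index 3.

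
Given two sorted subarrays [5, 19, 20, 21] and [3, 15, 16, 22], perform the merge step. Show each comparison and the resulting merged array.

Merging process:

Compare 5 vs 3: take 3 from right. Merged: [3]
Compare 5 vs 15: take 5 from left. Merged: [3, 5]
Compare 19 vs 15: take 15 from right. Merged: [3, 5, 15]
Compare 19 vs 16: take 16 from right. Merged: [3, 5, 15, 16]
Compare 19 vs 22: take 19 from left. Merged: [3, 5, 15, 16, 19]
Compare 20 vs 22: take 20 from left. Merged: [3, 5, 15, 16, 19, 20]
Compare 21 vs 22: take 21 from left. Merged: [3, 5, 15, 16, 19, 20, 21]
Append remaining from right: [22]. Merged: [3, 5, 15, 16, 19, 20, 21, 22]

Final merged array: [3, 5, 15, 16, 19, 20, 21, 22]
Total comparisons: 7

The merged array is [3, 5, 15, 16, 19, 20, 21, 22], requiring 7 comparisons. The merge step runs in O(n) time where n is the total number of elements.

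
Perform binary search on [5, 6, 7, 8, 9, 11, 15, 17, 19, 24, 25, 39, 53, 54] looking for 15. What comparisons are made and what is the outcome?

Binary search for 15 in [5, 6, 7, 8, 9, 11, 15, 17, 19, 24, 25, 39, 53, 54]:

lo=0, hi=13, mid=6, arr[mid]=15 -> Found target at index 6!

Binary search finds 15 at index 6 after 1 comparisons. The search repeatedly halves the search space by comparing with the middle element.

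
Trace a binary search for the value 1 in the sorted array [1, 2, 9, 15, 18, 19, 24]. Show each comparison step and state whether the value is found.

Binary search for 1 in [1, 2, 9, 15, 18, 19, 24]:

lo=0, hi=6, mid=3, arr[mid]=15 -> 15 > 1, search left half
lo=0, hi=2, mid=1, arr[mid]=2 -> 2 > 1, search left half
lo=0, hi=0, mid=0, arr[mid]=1 -> Found target at index 0!

Binary search finds 1 at index 0 after 3 comparisons. The search repeatedly halves the search space by comparing with the middle element.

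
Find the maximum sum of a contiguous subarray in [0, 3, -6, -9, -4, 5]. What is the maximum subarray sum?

Using Kadane's algorithm on [0, 3, -6, -9, -4, 5]:

Scanning through the array:
Position 1 (value 3): max_ending_here = 3, max_so_far = 3
Position 2 (value -6): max_ending_here = -3, max_so_far = 3
Position 3 (value -9): max_ending_here = -9, max_so_far = 3
Position 4 (value -4): max_ending_here = -4, max_so_far = 3
Position 5 (value 5): max_ending_here = 5, max_so_far = 5

Maximum subarray: [5]
Maximum sum: 5

The maximum subarray is [5] with sum 5. This subarray runs from index 5 to index 5.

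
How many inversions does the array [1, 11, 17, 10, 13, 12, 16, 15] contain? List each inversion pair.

Finding inversions in [1, 11, 17, 10, 13, 12, 16, 15]:

(1, 3): arr[1]=11 > arr[3]=10
(2, 3): arr[2]=17 > arr[3]=10
(2, 4): arr[2]=17 > arr[4]=13
(2, 5): arr[2]=17 > arr[5]=12
(2, 6): arr[2]=17 > arr[6]=16
(2, 7): arr[2]=17 > arr[7]=15
(4, 5): arr[4]=13 > arr[5]=12
(6, 7): arr[6]=16 > arr[7]=15

Total inversions: 8

The array has 8 inversion(s): (1,3), (2,3), (2,4), (2,5), (2,6), (2,7), (4,5), (6,7). Each pair (i,j) satisfies i < j and arr[i] > arr[j].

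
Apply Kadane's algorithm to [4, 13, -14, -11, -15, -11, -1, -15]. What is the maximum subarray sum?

Using Kadane's algorithm on [4, 13, -14, -11, -15, -11, -1, -15]:

Scanning through the array:
Position 1 (value 13): max_ending_here = 17, max_so_far = 17
Position 2 (value -14): max_ending_here = 3, max_so_far = 17
Position 3 (value -11): max_ending_here = -8, max_so_far = 17
Position 4 (value -15): max_ending_here = -15, max_so_far = 17
Position 5 (value -11): max_ending_here = -11, max_so_far = 17
Position 6 (value -1): max_ending_here = -1, max_so_far = 17
Position 7 (value -15): max_ending_here = -15, max_so_far = 17

Maximum subarray: [4, 13]
Maximum sum: 17

The maximum subarray is [4, 13] with sum 17. This subarray runs from index 0 to index 1.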